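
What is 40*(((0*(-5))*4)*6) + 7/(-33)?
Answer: -7/33 ≈ -0.21212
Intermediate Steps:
40*(((0*(-5))*4)*6) + 7/(-33) = 40*((0*4)*6) + 7*(-1/33) = 40*(0*6) - 7/33 = 40*0 - 7/33 = 0 - 7/33 = -7/33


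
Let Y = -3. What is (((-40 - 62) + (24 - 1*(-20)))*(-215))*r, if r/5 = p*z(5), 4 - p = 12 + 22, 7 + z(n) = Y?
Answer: 18705000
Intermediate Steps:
z(n) = -10 (z(n) = -7 - 3 = -10)
p = -30 (p = 4 - (12 + 22) = 4 - 1*34 = 4 - 34 = -30)
r = 1500 (r = 5*(-30*(-10)) = 5*300 = 1500)
(((-40 - 62) + (24 - 1*(-20)))*(-215))*r = (((-40 - 62) + (24 - 1*(-20)))*(-215))*1500 = ((-102 + (24 + 20))*(-215))*1500 = ((-102 + 44)*(-215))*1500 = -58*(-215)*1500 = 12470*1500 = 18705000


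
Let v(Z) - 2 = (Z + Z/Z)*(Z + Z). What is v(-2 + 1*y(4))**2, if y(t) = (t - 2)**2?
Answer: 196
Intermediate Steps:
y(t) = (-2 + t)**2
v(Z) = 2 + 2*Z*(1 + Z) (v(Z) = 2 + (Z + Z/Z)*(Z + Z) = 2 + (Z + 1)*(2*Z) = 2 + (1 + Z)*(2*Z) = 2 + 2*Z*(1 + Z))
v(-2 + 1*y(4))**2 = (2 + 2*(-2 + 1*(-2 + 4)**2) + 2*(-2 + 1*(-2 + 4)**2)**2)**2 = (2 + 2*(-2 + 1*2**2) + 2*(-2 + 1*2**2)**2)**2 = (2 + 2*(-2 + 1*4) + 2*(-2 + 1*4)**2)**2 = (2 + 2*(-2 + 4) + 2*(-2 + 4)**2)**2 = (2 + 2*2 + 2*2**2)**2 = (2 + 4 + 2*4)**2 = (2 + 4 + 8)**2 = 14**2 = 196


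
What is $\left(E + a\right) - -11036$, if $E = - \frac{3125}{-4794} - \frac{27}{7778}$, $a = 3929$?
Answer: $\frac{139508771548}{9321933} \approx 14966.0$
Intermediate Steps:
$E = \frac{6044203}{9321933}$ ($E = \left(-3125\right) \left(- \frac{1}{4794}\right) - \frac{27}{7778} = \frac{3125}{4794} - \frac{27}{7778} = \frac{6044203}{9321933} \approx 0.64839$)
$\left(E + a\right) - -11036 = \left(\frac{6044203}{9321933} + 3929\right) - -11036 = \frac{36631918960}{9321933} + 11036 = \frac{139508771548}{9321933}$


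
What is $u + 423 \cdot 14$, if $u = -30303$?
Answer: $-24381$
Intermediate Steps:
$u + 423 \cdot 14 = -30303 + 423 \cdot 14 = -30303 + 5922 = -24381$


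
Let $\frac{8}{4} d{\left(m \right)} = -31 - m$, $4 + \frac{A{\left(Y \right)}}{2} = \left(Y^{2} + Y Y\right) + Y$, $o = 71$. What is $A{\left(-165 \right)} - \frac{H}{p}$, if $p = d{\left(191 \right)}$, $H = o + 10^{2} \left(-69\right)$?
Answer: $\frac{12043553}{111} \approx 1.085 \cdot 10^{5}$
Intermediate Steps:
$A{\left(Y \right)} = -8 + 2 Y + 4 Y^{2}$ ($A{\left(Y \right)} = -8 + 2 \left(\left(Y^{2} + Y Y\right) + Y\right) = -8 + 2 \left(\left(Y^{2} + Y^{2}\right) + Y\right) = -8 + 2 \left(2 Y^{2} + Y\right) = -8 + 2 \left(Y + 2 Y^{2}\right) = -8 + \left(2 Y + 4 Y^{2}\right) = -8 + 2 Y + 4 Y^{2}$)
$H = -6829$ ($H = 71 + 10^{2} \left(-69\right) = 71 + 100 \left(-69\right) = 71 - 6900 = -6829$)
$d{\left(m \right)} = - \frac{31}{2} - \frac{m}{2}$ ($d{\left(m \right)} = \frac{-31 - m}{2} = - \frac{31}{2} - \frac{m}{2}$)
$p = -111$ ($p = - \frac{31}{2} - \frac{191}{2} = -111$)
$A{\left(-165 \right)} - \frac{H}{p} = \left(-8 + 2 \left(-165\right) + 4 \left(-165\right)^{2}\right) - - \frac{6829}{-111} = \left(-8 - 330 + 4 \cdot 27225\right) - \left(-6829\right) \left(- \frac{1}{111}\right) = \left(-8 - 330 + 108900\right) - \frac{6829}{111} = 108562 - \frac{6829}{111} = \frac{12043553}{111}$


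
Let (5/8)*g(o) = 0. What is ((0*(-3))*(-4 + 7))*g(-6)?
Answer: 0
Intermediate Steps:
g(o) = 0 (g(o) = (8/5)*0 = 0)
((0*(-3))*(-4 + 7))*g(-6) = ((0*(-3))*(-4 + 7))*0 = (0*3)*0 = 0*0 = 0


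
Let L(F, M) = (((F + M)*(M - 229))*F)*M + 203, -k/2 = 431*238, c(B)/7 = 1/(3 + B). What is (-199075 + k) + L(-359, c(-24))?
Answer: 255348620/27 ≈ 9.4574e+6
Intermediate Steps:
c(B) = 7/(3 + B)
k = -205156 (k = -862*238 = -2*102578 = -205156)
L(F, M) = 203 + F*M*(-229 + M)*(F + M) (L(F, M) = (((F + M)*(-229 + M))*F)*M + 203 = (((-229 + M)*(F + M))*F)*M + 203 = (F*(-229 + M)*(F + M))*M + 203 = F*M*(-229 + M)*(F + M) + 203 = 203 + F*M*(-229 + M)*(F + M))
(-199075 + k) + L(-359, c(-24)) = (-199075 - 205156) + (203 - 359*343/(3 - 24)³ + (-359)²*(7/(3 - 24))² - 229*(-359)*(7/(3 - 24))² - 229*7/(3 - 24)*(-359)²) = -404231 + (203 - 359*(7/(-21))³ + 128881*(7/(-21))² - 229*(-359)*(7/(-21))² - 229*7/(-21)*128881) = -404231 + (203 - 359*(7*(-1/21))³ + 128881*(7*(-1/21))² - 229*(-359)*(7*(-1/21))² - 229*7*(-1/21)*128881) = -404231 + (203 - 359*(-⅓)³ + 128881*(-⅓)² - 229*(-359)*(-⅓)² - 229*(-⅓)*128881) = -404231 + (203 - 359*(-1/27) + 128881*(⅑) - 229*(-359)*⅑ + 29513749/3) = -404231 + (203 + 359/27 + 128881/9 + 82211/9 + 29513749/3) = -404231 + 266262857/27 = 255348620/27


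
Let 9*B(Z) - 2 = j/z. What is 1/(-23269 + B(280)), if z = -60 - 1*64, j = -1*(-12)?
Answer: -279/6491992 ≈ -4.2976e-5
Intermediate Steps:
j = 12
z = -124 (z = -60 - 64 = -124)
B(Z) = 59/279 (B(Z) = 2/9 + (12/(-124))/9 = 2/9 + (12*(-1/124))/9 = 2/9 + (⅑)*(-3/31) = 2/9 - 1/93 = 59/279)
1/(-23269 + B(280)) = 1/(-23269 + 59/279) = 1/(-6491992/279) = -279/6491992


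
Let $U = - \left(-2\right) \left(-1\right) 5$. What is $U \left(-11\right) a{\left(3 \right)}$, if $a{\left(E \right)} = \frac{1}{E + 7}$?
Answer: $11$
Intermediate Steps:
$U = -10$ ($U = - 2 \cdot 5 = \left(-1\right) 10 = -10$)
$a{\left(E \right)} = \frac{1}{7 + E}$
$U \left(-11\right) a{\left(3 \right)} = \frac{\left(-10\right) \left(-11\right)}{7 + 3} = \frac{110}{10} = 110 \cdot \frac{1}{10} = 11$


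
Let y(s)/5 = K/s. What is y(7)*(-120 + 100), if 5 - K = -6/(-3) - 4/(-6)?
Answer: -100/3 ≈ -33.333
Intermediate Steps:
K = 7/3 (K = 5 - (-6/(-3) - 4/(-6)) = 5 - (-6*(-1/3) - 4*(-1/6)) = 5 - (2 + 2/3) = 5 - 1*8/3 = 5 - 8/3 = 7/3 ≈ 2.3333)
y(s) = 35/(3*s) (y(s) = 5*(7/(3*s)) = 35/(3*s))
y(7)*(-120 + 100) = ((35/3)/7)*(-120 + 100) = ((35/3)*(1/7))*(-20) = (5/3)*(-20) = -100/3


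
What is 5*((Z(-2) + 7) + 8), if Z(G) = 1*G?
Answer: 65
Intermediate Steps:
Z(G) = G
5*((Z(-2) + 7) + 8) = 5*((-2 + 7) + 8) = 5*(5 + 8) = 5*13 = 65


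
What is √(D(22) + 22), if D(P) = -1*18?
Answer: 2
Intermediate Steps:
D(P) = -18
√(D(22) + 22) = √(-18 + 22) = √4 = 2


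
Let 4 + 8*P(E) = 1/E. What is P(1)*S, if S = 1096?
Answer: -411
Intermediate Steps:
P(E) = -½ + 1/(8*E)
P(1)*S = ((⅛)*(1 - 4*1)/1)*1096 = ((⅛)*1*(1 - 4))*1096 = ((⅛)*1*(-3))*1096 = -3/8*1096 = -411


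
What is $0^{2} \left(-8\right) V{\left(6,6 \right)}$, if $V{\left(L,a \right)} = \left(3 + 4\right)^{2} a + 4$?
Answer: $0$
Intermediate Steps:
$V{\left(L,a \right)} = 4 + 49 a$ ($V{\left(L,a \right)} = 7^{2} a + 4 = 49 a + 4 = 4 + 49 a$)
$0^{2} \left(-8\right) V{\left(6,6 \right)} = 0^{2} \left(-8\right) \left(4 + 49 \cdot 6\right) = 0 \left(-8\right) \left(4 + 294\right) = 0 \cdot 298 = 0$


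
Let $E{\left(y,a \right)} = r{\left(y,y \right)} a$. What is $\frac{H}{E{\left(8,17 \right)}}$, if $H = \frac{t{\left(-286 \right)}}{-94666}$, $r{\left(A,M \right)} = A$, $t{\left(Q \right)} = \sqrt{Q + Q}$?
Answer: $- \frac{i \sqrt{143}}{6437288} \approx - 1.8577 \cdot 10^{-6} i$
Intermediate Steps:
$t{\left(Q \right)} = \sqrt{2} \sqrt{Q}$ ($t{\left(Q \right)} = \sqrt{2 Q} = \sqrt{2} \sqrt{Q}$)
$E{\left(y,a \right)} = a y$ ($E{\left(y,a \right)} = y a = a y$)
$H = - \frac{i \sqrt{143}}{47333}$ ($H = \frac{\sqrt{2} \sqrt{-286}}{-94666} = \sqrt{2} i \sqrt{286} \left(- \frac{1}{94666}\right) = 2 i \sqrt{143} \left(- \frac{1}{94666}\right) = - \frac{i \sqrt{143}}{47333} \approx - 0.00025264 i$)
$\frac{H}{E{\left(8,17 \right)}} = \frac{\left(- \frac{1}{47333}\right) i \sqrt{143}}{17 \cdot 8} = \frac{\left(- \frac{1}{47333}\right) i \sqrt{143}}{136} = - \frac{i \sqrt{143}}{47333} \cdot \frac{1}{136} = - \frac{i \sqrt{143}}{6437288}$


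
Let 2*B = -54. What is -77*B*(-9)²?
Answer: 168399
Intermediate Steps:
B = -27 (B = (½)*(-54) = -27)
-77*B*(-9)² = -77*(-27)*(-9)² = 2079*81 = 168399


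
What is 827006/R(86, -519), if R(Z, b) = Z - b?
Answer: 827006/605 ≈ 1367.0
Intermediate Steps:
827006/R(86, -519) = 827006/(86 - 1*(-519)) = 827006/(86 + 519) = 827006/605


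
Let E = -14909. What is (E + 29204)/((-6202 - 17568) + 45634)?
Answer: 4765/7288 ≈ 0.65381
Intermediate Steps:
(E + 29204)/((-6202 - 17568) + 45634) = (-14909 + 29204)/((-6202 - 17568) + 45634) = 14295/(-23770 + 45634) = 14295/21864 = 14295*(1/21864) = 4765/7288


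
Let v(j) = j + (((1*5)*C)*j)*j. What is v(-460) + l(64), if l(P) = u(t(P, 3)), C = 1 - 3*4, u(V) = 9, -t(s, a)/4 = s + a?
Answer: -11638451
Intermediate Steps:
t(s, a) = -4*a - 4*s (t(s, a) = -4*(s + a) = -4*(a + s) = -4*a - 4*s)
C = -11 (C = 1 - 12 = -11)
l(P) = 9
v(j) = j - 55*j² (v(j) = j + (((1*5)*(-11))*j)*j = j + ((5*(-11))*j)*j = j + (-55*j)*j = j - 55*j²)
v(-460) + l(64) = -460*(1 - 55*(-460)) + 9 = -460*(1 + 25300) + 9 = -460*25301 + 9 = -11638460 + 9 = -11638451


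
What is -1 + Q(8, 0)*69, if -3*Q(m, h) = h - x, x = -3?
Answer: -70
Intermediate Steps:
Q(m, h) = -1 - h/3 (Q(m, h) = -(h - 1*(-3))/3 = -(h + 3)/3 = -(3 + h)/3 = -1 - h/3)
-1 + Q(8, 0)*69 = -1 + (-1 - 1/3*0)*69 = -1 + (-1 + 0)*69 = -1 - 1*69 = -1 - 69 = -70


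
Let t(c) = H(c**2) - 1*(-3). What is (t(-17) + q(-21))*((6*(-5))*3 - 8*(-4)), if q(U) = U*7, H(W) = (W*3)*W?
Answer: -14524302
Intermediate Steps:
H(W) = 3*W**2 (H(W) = (3*W)*W = 3*W**2)
q(U) = 7*U
t(c) = 3 + 3*c**4 (t(c) = 3*(c**2)**2 - 1*(-3) = 3*c**4 + 3 = 3 + 3*c**4)
(t(-17) + q(-21))*((6*(-5))*3 - 8*(-4)) = ((3 + 3*(-17)**4) + 7*(-21))*((6*(-5))*3 - 8*(-4)) = ((3 + 3*83521) - 147)*(-30*3 + 32) = ((3 + 250563) - 147)*(-90 + 32) = (250566 - 147)*(-58) = 250419*(-58) = -14524302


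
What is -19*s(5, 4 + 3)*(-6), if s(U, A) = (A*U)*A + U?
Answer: 28500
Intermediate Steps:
s(U, A) = U + U*A**2 (s(U, A) = U*A**2 + U = U + U*A**2)
-19*s(5, 4 + 3)*(-6) = -95*(1 + (4 + 3)**2)*(-6) = -95*(1 + 7**2)*(-6) = -95*(1 + 49)*(-6) = -95*50*(-6) = -19*250*(-6) = -4750*(-6) = 28500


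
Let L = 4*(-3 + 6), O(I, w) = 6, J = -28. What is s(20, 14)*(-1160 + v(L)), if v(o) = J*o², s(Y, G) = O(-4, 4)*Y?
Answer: -623040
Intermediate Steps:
s(Y, G) = 6*Y
L = 12 (L = 4*3 = 12)
v(o) = -28*o²
s(20, 14)*(-1160 + v(L)) = (6*20)*(-1160 - 28*12²) = 120*(-1160 - 28*144) = 120*(-1160 - 4032) = 120*(-5192) = -623040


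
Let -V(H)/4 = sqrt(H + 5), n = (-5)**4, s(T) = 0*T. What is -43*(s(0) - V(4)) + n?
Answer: 109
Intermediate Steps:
s(T) = 0
n = 625
V(H) = -4*sqrt(5 + H) (V(H) = -4*sqrt(H + 5) = -4*sqrt(5 + H))
-43*(s(0) - V(4)) + n = -43*(0 - (-4)*sqrt(5 + 4)) + 625 = -43*(0 - (-4)*sqrt(9)) + 625 = -43*(0 - (-4)*3) + 625 = -43*(0 - 1*(-12)) + 625 = -43*(0 + 12) + 625 = -43*12 + 625 = -516 + 625 = 109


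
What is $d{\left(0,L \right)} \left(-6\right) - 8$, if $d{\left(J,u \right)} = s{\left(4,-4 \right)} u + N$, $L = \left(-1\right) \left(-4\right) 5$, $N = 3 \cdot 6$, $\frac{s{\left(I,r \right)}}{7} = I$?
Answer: $-3476$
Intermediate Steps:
$s{\left(I,r \right)} = 7 I$
$N = 18$
$L = 20$ ($L = 4 \cdot 5 = 20$)
$d{\left(J,u \right)} = 18 + 28 u$ ($d{\left(J,u \right)} = 7 \cdot 4 u + 18 = 28 u + 18 = 18 + 28 u$)
$d{\left(0,L \right)} \left(-6\right) - 8 = \left(18 + 28 \cdot 20\right) \left(-6\right) - 8 = \left(18 + 560\right) \left(-6\right) - 8 = 578 \left(-6\right) - 8 = -3468 - 8 = -3476$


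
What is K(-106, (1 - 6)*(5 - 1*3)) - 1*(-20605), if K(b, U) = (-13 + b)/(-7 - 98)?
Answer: 309092/15 ≈ 20606.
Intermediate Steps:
K(b, U) = 13/105 - b/105 (K(b, U) = (-13 + b)/(-105) = (-13 + b)*(-1/105) = 13/105 - b/105)
K(-106, (1 - 6)*(5 - 1*3)) - 1*(-20605) = (13/105 - 1/105*(-106)) - 1*(-20605) = (13/105 + 106/105) + 20605 = 17/15 + 20605 = 309092/15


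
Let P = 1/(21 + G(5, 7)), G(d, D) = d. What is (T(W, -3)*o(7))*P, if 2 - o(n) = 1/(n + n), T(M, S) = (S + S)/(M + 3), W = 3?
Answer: -27/364 ≈ -0.074176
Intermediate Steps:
T(M, S) = 2*S/(3 + M) (T(M, S) = (2*S)/(3 + M) = 2*S/(3 + M))
P = 1/26 (P = 1/(21 + 5) = 1/26 ≈ 0.038462)
o(n) = 2 - 1/(2*n) (o(n) = 2 - 1/(n + n) = 2 - 1/(2*n))
(T(W, -3)*o(7))*P = ((2*(-3)/(3 + 3))*(2 - ½/7))*(1/26) = ((2*(-3)/6)*(2 - ½*⅐))*(1/26) = ((2*(-3)*(⅙))*(2 - 1/14))*(1/26) = -1*27/14*(1/26) = -27/14*1/26 = -27/364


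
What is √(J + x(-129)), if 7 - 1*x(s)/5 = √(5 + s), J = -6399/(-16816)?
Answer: √(625301909 - 176736160*I*√31)/4204 ≈ 7.1186 - 3.9107*I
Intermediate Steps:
J = 6399/16816 (J = -6399*(-1/16816) = 6399/16816 ≈ 0.38053)
x(s) = 35 - 5*√(5 + s)
√(J + x(-129)) = √(6399/16816 + (35 - 5*√(5 - 129))) = √(6399/16816 + (35 - 10*I*√31)) = √(594959/16816 - 10*I*√31)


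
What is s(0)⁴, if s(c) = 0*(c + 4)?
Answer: 0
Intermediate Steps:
s(c) = 0 (s(c) = 0*(4 + c) = 0)
s(0)⁴ = 0⁴ = 0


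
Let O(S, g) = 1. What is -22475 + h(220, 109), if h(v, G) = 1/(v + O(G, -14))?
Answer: -4966974/221 ≈ -22475.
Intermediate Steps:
h(v, G) = 1/(1 + v) (h(v, G) = 1/(v + 1) = 1/(1 + v))
-22475 + h(220, 109) = -22475 + 1/(1 + 220) = -22475 + 1/221 = -4966974/221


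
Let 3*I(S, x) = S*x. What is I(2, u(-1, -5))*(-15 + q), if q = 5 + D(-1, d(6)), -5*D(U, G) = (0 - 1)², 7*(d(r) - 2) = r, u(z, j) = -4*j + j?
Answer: -102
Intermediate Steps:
u(z, j) = -3*j
d(r) = 2 + r/7
D(U, G) = -⅕ (D(U, G) = -(0 - 1)²/5 = -⅕*(-1)² = -⅕*1 = -⅕)
q = 24/5 (q = 5 - ⅕ = 24/5 ≈ 4.8000)
I(S, x) = S*x/3 (I(S, x) = (S*x)/3 = S*x/3)
I(2, u(-1, -5))*(-15 + q) = ((⅓)*2*(-3*(-5)))*(-15 + 24/5) = ((⅓)*2*15)*(-51/5) = 10*(-51/5) = -102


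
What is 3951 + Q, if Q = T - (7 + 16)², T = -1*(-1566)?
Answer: 4988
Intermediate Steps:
T = 1566
Q = 1037 (Q = 1566 - (7 + 16)² = 1566 - 1*23² = 1566 - 1*529 = 1566 - 529 = 1037)
3951 + Q = 3951 + 1037 = 4988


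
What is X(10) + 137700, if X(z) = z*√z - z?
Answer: 137690 + 10*√10 ≈ 1.3772e+5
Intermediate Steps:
X(z) = z^(3/2) - z
X(10) + 137700 = (10^(3/2) - 1*10) + 137700 = (10*√10 - 10) + 137700 = (-10 + 10*√10) + 137700 = 137690 + 10*√10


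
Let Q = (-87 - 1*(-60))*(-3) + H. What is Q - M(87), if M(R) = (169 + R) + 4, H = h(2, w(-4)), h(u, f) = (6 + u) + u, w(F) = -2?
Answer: -169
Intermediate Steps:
h(u, f) = 6 + 2*u
H = 10 (H = 6 + 2*2 = 6 + 4 = 10)
M(R) = 173 + R
Q = 91 (Q = (-87 - 1*(-60))*(-3) + 10 = (-87 + 60)*(-3) + 10 = -27*(-3) + 10 = 81 + 10 = 91)
Q - M(87) = 91 - (173 + 87) = 91 - 1*260 = 91 - 260 = -169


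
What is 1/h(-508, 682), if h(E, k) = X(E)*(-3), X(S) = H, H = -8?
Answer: 1/24 ≈ 0.041667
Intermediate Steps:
X(S) = -8
h(E, k) = 24 (h(E, k) = -8*(-3) = 24)
1/h(-508, 682) = 1/24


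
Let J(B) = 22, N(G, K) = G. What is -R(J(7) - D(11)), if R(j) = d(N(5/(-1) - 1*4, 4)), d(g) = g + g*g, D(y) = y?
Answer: -72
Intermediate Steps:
d(g) = g + g²
R(j) = 72 (R(j) = (5/(-1) - 1*4)*(1 + (5/(-1) - 1*4)) = (5*(-1) - 4)*(1 + (5*(-1) - 4)) = (-5 - 4)*(1 + (-5 - 4)) = -9*(1 - 9) = -9*(-8) = 72)
-R(J(7) - D(11)) = -1*72 = -72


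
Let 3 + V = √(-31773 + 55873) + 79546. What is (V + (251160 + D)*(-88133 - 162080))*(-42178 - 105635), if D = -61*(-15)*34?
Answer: 10439669156394171 - 1478130*√241 ≈ 1.0440e+16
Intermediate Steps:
D = 31110 (D = 915*34 = 31110)
V = 79543 + 10*√241 (V = -3 + (√(-31773 + 55873) + 79546) = -3 + (√24100 + 79546) = -3 + (10*√241 + 79546) = -3 + (79546 + 10*√241) = 79543 + 10*√241 ≈ 79698.)
(V + (251160 + D)*(-88133 - 162080))*(-42178 - 105635) = ((79543 + 10*√241) + (251160 + 31110)*(-88133 - 162080))*(-42178 - 105635) = ((79543 + 10*√241) + 282270*(-250213))*(-147813) = ((79543 + 10*√241) - 70627623510)*(-147813) = (-70627543967 + 10*√241)*(-147813) = 10439669156394171 - 1478130*√241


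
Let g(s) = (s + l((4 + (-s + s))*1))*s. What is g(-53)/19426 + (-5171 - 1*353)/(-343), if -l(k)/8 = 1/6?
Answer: 324890849/19989354 ≈ 16.253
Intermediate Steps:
l(k) = -4/3 (l(k) = -8/6 = -8*⅙ = -4/3)
g(s) = s*(-4/3 + s) (g(s) = (s - 4/3)*s = (-4/3 + s)*s = s*(-4/3 + s))
g(-53)/19426 + (-5171 - 1*353)/(-343) = ((⅓)*(-53)*(-4 + 3*(-53)))/19426 + (-5171 - 1*353)/(-343) = ((⅓)*(-53)*(-4 - 159))*(1/19426) + (-5171 - 353)*(-1/343) = ((⅓)*(-53)*(-163))*(1/19426) - 5524*(-1/343) = (8639/3)*(1/19426) + 5524/343 = 8639/58278 + 5524/343 = 324890849/19989354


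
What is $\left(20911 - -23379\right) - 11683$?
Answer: $32607$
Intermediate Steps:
$\left(20911 - -23379\right) - 11683 = \left(20911 + 23379\right) - 11683 = 44290 - 11683 = 32607$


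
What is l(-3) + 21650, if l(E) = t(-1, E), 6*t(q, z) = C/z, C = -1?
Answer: 389701/18 ≈ 21650.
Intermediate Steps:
t(q, z) = -1/(6*z) (t(q, z) = (-1/z)/6 = -1/(6*z))
l(E) = -1/(6*E)
l(-3) + 21650 = -1/6/(-3) + 21650 = -1/6*(-1/3) + 21650 = 1/18 + 21650 = 389701/18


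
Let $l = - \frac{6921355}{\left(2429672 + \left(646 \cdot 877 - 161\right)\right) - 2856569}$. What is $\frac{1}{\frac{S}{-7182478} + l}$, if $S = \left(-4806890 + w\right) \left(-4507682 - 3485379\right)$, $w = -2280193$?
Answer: $- \frac{500920380676}{3950733875837804591} \approx -1.2679 \cdot 10^{-7}$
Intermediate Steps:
$S = 56647486731063$ ($S = \left(-4806890 - 2280193\right) \left(-4507682 - 3485379\right) = \left(-7087083\right) \left(-7993061\right) = 56647486731063$)
$l = - \frac{6921355}{139484}$ ($l = - \frac{6921355}{\left(2429672 + \left(566542 - 161\right)\right) - 2856569} = - \frac{6921355}{\left(2429672 + 566381\right) - 2856569} = - \frac{6921355}{2996053 - 2856569} = - \frac{6921355}{139484} \approx -49.621$)
$\frac{1}{\frac{S}{-7182478} + l} = \frac{1}{\frac{56647486731063}{-7182478} - \frac{6921355}{139484}} = \frac{1}{56647486731063 \left(- \frac{1}{7182478}\right) - \frac{6921355}{139484}} = \frac{1}{- \frac{56647486731063}{7182478} - \frac{6921355}{139484}} = \frac{1}{- \frac{3950733875837804591}{500920380676}} = - \frac{500920380676}{3950733875837804591}$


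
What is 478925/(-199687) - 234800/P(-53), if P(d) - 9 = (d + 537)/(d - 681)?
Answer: -17208814278625/611241907 ≈ -28154.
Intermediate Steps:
P(d) = 9 + (537 + d)/(-681 + d) (P(d) = 9 + (d + 537)/(d - 681) = 9 + (537 + d)/(-681 + d))
478925/(-199687) - 234800/P(-53) = 478925/(-199687) - 234800*(-681 - 53)/(2*(-2796 + 5*(-53))) = 478925*(-1/199687) - 234800*(-367/(-2796 - 265)) = -478925/199687 - 234800/(2*(-1/734)*(-3061)) = -478925/199687 - 234800/3061/367 = -478925/199687 - 234800*367/3061 = -478925/199687 - 86171600/3061 = -17208814278625/611241907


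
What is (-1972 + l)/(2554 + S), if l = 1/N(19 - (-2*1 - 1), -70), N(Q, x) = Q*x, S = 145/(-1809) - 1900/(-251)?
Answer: -1378923149979/1791123782140 ≈ -0.76987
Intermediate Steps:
S = 3400705/454059 (S = 145*(-1/1809) - 1900*(-1/251) = -145/1809 + 1900/251 = 3400705/454059 ≈ 7.4896)
l = -1/1540 (l = 1/((19 - (-2*1 - 1))*(-70)) = 1/((19 - (-2 - 1))*(-70)) = 1/((19 - 1*(-3))*(-70)) = 1/((19 + 3)*(-70)) = 1/(22*(-70)) = 1/(-1540) = -1/1540 ≈ -0.00064935)
(-1972 + l)/(2554 + S) = (-1972 - 1/1540)/(2554 + 3400705/454059) = -3036881/(1540*1163067391/454059) = -3036881/1540*454059/1163067391 = -1378923149979/1791123782140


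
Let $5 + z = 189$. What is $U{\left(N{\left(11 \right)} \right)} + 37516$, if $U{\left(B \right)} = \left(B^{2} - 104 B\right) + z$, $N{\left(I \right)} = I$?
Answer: $36677$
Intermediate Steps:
$z = 184$ ($z = -5 + 189 = 184$)
$U{\left(B \right)} = 184 + B^{2} - 104 B$ ($U{\left(B \right)} = \left(B^{2} - 104 B\right) + 184 = 184 + B^{2} - 104 B$)
$U{\left(N{\left(11 \right)} \right)} + 37516 = \left(184 + 11^{2} - 1144\right) + 37516 = \left(184 + 121 - 1144\right) + 37516 = -839 + 37516 = 36677$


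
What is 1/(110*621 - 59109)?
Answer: 1/9201 ≈ 0.00010868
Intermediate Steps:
1/(110*621 - 59109) = 1/(68310 - 59109) = 1/9201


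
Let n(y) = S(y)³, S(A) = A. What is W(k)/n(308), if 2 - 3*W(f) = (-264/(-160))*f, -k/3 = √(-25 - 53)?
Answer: 1/43827168 + 3*I*√78/53123840 ≈ 2.2817e-8 + 4.9875e-7*I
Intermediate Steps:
k = -3*I*√78 (k = -3*√(-25 - 53) = -3*I*√78 ≈ -26.495*I)
n(y) = y³
W(f) = ⅔ - 11*f/20 (W(f) = ⅔ - (-264/(-160))*f/3 = ⅔ - (-264*(-1/160))*f/3 = ⅔ - 11*f/20)
W(k)/n(308) = (⅔ - (-33)*I*√78/20)/(308³) = (⅔ + 33*I*√78/20)/29218112 = (⅔ + 33*I*√78/20)*(1/29218112) = 1/43827168 + 3*I*√78/53123840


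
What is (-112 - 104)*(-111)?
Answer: 23976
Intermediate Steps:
(-112 - 104)*(-111) = -216*(-111) = 23976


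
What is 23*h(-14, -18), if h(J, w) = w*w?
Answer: 7452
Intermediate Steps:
h(J, w) = w**2
23*h(-14, -18) = 23*(-18)**2 = 23*324 = 7452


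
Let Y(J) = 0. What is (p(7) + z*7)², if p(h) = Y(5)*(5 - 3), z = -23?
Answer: 25921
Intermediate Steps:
p(h) = 0 (p(h) = 0*(5 - 3) = 0*2 = 0)
(p(7) + z*7)² = (0 - 23*7)² = (0 - 161)² = (-161)² = 25921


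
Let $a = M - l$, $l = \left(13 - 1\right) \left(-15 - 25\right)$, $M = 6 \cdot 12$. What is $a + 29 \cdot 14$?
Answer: $958$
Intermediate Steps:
$M = 72$
$l = -480$ ($l = 12 \left(-40\right) = -480$)
$a = 552$ ($a = 72 - -480 = 72 + 480 = 552$)
$a + 29 \cdot 14 = 552 + 29 \cdot 14 = 552 + 406 = 958$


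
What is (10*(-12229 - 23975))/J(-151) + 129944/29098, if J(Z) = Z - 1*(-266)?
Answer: -1051969636/334627 ≈ -3143.7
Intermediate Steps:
J(Z) = 266 + Z (J(Z) = Z + 266 = 266 + Z)
(10*(-12229 - 23975))/J(-151) + 129944/29098 = (10*(-12229 - 23975))/(266 - 151) + 129944/29098 = (10*(-36204))/115 + 129944*(1/29098) = -362040*1/115 + 64972/14549 = -72408/23 + 64972/14549 = -1051969636/334627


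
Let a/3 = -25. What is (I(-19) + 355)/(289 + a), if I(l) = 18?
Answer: 373/214 ≈ 1.7430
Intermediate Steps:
a = -75 (a = 3*(-25) = -75)
(I(-19) + 355)/(289 + a) = (18 + 355)/(289 - 75) = 373/214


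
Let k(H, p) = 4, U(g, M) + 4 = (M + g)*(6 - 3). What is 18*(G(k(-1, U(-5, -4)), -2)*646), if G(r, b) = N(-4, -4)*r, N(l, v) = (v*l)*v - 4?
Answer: -3162816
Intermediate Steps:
U(g, M) = -4 + 3*M + 3*g (U(g, M) = -4 + (M + g)*(6 - 3) = -4 + (M + g)*3 = -4 + (3*M + 3*g) = -4 + 3*M + 3*g)
N(l, v) = -4 + l*v² (N(l, v) = (l*v)*v - 4 = l*v² - 4 = -4 + l*v²)
G(r, b) = -68*r (G(r, b) = (-4 - 4*(-4)²)*r = (-4 - 4*16)*r = (-4 - 64)*r = -68*r)
18*(G(k(-1, U(-5, -4)), -2)*646) = 18*(-68*4*646) = 18*(-272*646) = 18*(-175712) = -3162816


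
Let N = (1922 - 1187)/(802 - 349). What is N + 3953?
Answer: 597148/151 ≈ 3954.6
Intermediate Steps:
N = 245/151 (N = 735/453 = 735*(1/453) = 245/151 ≈ 1.6225)
N + 3953 = 245/151 + 3953 = 597148/151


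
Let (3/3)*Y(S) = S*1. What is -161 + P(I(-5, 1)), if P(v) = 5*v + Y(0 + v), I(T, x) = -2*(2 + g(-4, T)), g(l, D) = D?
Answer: -125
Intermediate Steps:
Y(S) = S (Y(S) = S*1 = S)
I(T, x) = -4 - 2*T (I(T, x) = -2*(2 + T) = -4 - 2*T)
P(v) = 6*v (P(v) = 5*v + (0 + v) = 5*v + v = 6*v)
-161 + P(I(-5, 1)) = -161 + 6*(-4 - 2*(-5)) = -161 + 6*(-4 + 10) = -161 + 6*6 = -161 + 36 = -125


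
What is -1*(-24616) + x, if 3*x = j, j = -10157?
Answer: 63691/3 ≈ 21230.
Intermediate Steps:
x = -10157/3 (x = (⅓)*(-10157) = -10157/3 ≈ -3385.7)
-1*(-24616) + x = -1*(-24616) - 10157/3 = 24616 - 10157/3 = 63691/3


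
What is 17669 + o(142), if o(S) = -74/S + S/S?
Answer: 1254533/71 ≈ 17669.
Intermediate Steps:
o(S) = 1 - 74/S (o(S) = -74/S + 1 = 1 - 74/S)
17669 + o(142) = 17669 + (-74 + 142)/142 = 17669 + (1/142)*68 = 17669 + 34/71 = 1254533/71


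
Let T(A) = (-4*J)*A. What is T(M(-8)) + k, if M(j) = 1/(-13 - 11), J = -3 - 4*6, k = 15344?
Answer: 30679/2 ≈ 15340.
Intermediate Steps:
J = -27 (J = -3 - 24 = -27)
M(j) = -1/24 (M(j) = 1/(-24) = -1/24)
T(A) = 108*A (T(A) = (-4*(-27))*A = 108*A)
T(M(-8)) + k = 108*(-1/24) + 15344 = -9/2 + 15344 = 30679/2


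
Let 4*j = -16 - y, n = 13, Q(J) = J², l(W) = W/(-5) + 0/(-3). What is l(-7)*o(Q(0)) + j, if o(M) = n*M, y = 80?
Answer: -24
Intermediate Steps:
l(W) = -W/5 (l(W) = W*(-⅕) + 0*(-⅓) = -W/5 + 0 = -W/5)
o(M) = 13*M
j = -24 (j = (-16 - 1*80)/4 = (-16 - 80)/4 = (¼)*(-96) = -24)
l(-7)*o(Q(0)) + j = (-⅕*(-7))*(13*0²) - 24 = 7*(13*0)/5 - 24 = (7/5)*0 - 24 = 0 - 24 = -24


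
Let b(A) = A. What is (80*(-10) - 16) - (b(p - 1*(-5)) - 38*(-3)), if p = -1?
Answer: -934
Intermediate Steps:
(80*(-10) - 16) - (b(p - 1*(-5)) - 38*(-3)) = (80*(-10) - 16) - ((-1 - 1*(-5)) - 38*(-3)) = (-800 - 16) - ((-1 + 5) + 114) = -816 - (4 + 114) = -816 - 1*118 = -816 - 118 = -934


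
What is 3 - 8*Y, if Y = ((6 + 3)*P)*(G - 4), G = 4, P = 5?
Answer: 3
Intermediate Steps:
Y = 0 (Y = ((6 + 3)*5)*(4 - 4) = (9*5)*0 = 45*0 = 0)
3 - 8*Y = 3 - 8*0 = 3 + 0 = 3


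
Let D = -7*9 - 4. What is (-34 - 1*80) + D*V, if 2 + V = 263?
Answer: -17601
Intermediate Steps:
V = 261 (V = -2 + 263 = 261)
D = -67 (D = -63 - 4 = -67)
(-34 - 1*80) + D*V = (-34 - 1*80) - 67*261 = (-34 - 80) - 17487 = -114 - 17487 = -17601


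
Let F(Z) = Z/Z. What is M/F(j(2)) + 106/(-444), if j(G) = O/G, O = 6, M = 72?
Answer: 15931/222 ≈ 71.761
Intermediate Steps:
j(G) = 6/G
F(Z) = 1
M/F(j(2)) + 106/(-444) = 72/1 + 106/(-444) = 72*1 + 106*(-1/444) = 72 - 53/222 = 15931/222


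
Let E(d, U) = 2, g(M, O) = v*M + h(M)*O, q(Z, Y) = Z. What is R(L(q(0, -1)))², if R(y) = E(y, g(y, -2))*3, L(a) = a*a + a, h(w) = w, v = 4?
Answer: 36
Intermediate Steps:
g(M, O) = 4*M + M*O
L(a) = a + a² (L(a) = a² + a = a + a²)
R(y) = 6 (R(y) = 2*3 = 6)
R(L(q(0, -1)))² = 6² = 36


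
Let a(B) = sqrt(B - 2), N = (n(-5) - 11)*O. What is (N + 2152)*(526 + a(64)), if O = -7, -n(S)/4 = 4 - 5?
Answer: 1157726 + 2201*sqrt(62) ≈ 1.1751e+6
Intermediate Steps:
n(S) = 4 (n(S) = -4*(4 - 5) = -4*(-1) = 4)
N = 49 (N = (4 - 11)*(-7) = -7*(-7) = 49)
a(B) = sqrt(-2 + B)
(N + 2152)*(526 + a(64)) = (49 + 2152)*(526 + sqrt(-2 + 64)) = 2201*(526 + sqrt(62)) = 1157726 + 2201*sqrt(62)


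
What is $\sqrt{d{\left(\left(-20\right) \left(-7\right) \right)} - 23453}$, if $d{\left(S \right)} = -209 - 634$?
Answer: $2 i \sqrt{6074} \approx 155.87 i$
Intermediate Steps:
$d{\left(S \right)} = -843$
$\sqrt{d{\left(\left(-20\right) \left(-7\right) \right)} - 23453} = \sqrt{-843 - 23453} = \sqrt{-24296} = 2 i \sqrt{6074}$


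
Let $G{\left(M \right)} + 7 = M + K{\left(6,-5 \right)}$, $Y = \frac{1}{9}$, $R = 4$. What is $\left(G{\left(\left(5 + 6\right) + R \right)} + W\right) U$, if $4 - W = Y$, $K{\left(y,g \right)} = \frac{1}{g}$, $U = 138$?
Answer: $\frac{24196}{15} \approx 1613.1$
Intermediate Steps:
$Y = \frac{1}{9} \approx 0.11111$
$G{\left(M \right)} = - \frac{36}{5} + M$ ($G{\left(M \right)} = -7 + \left(M + \frac{1}{-5}\right) = -7 + \left(M - \frac{1}{5}\right) = -7 + \left(- \frac{1}{5} + M\right) = - \frac{36}{5} + M$)
$W = \frac{35}{9}$ ($W = 4 - \frac{1}{9} = \frac{35}{9} \approx 3.8889$)
$\left(G{\left(\left(5 + 6\right) + R \right)} + W\right) U = \left(\left(- \frac{36}{5} + \left(\left(5 + 6\right) + 4\right)\right) + \frac{35}{9}\right) 138 = \left(\left(- \frac{36}{5} + \left(11 + 4\right)\right) + \frac{35}{9}\right) 138 = \left(\left(- \frac{36}{5} + 15\right) + \frac{35}{9}\right) 138 = \left(\frac{39}{5} + \frac{35}{9}\right) 138 = \frac{526}{45} \cdot 138 = \frac{24196}{15}$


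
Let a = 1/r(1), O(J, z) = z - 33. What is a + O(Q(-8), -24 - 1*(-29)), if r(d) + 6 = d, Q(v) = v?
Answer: -141/5 ≈ -28.200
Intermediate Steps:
r(d) = -6 + d
O(J, z) = -33 + z
a = -1/5 (a = 1/(-6 + 1) = 1/(-5) = -1/5 ≈ -0.20000)
a + O(Q(-8), -24 - 1*(-29)) = -1/5 + (-33 + (-24 - 1*(-29))) = -1/5 + (-33 + (-24 + 29)) = -1/5 + (-33 + 5) = -1/5 - 28 = -141/5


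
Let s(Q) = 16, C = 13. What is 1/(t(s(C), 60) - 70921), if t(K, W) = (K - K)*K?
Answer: -1/70921 ≈ -1.4100e-5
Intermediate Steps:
t(K, W) = 0 (t(K, W) = 0*K = 0)
1/(t(s(C), 60) - 70921) = 1/(0 - 70921) = 1/(-70921) = -1/70921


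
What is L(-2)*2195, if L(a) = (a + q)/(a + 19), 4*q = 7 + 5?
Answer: 2195/17 ≈ 129.12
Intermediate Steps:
q = 3 (q = (7 + 5)/4 = (¼)*12 = 3)
L(a) = (3 + a)/(19 + a) (L(a) = (a + 3)/(a + 19) = (3 + a)/(19 + a))
L(-2)*2195 = ((3 - 2)/(19 - 2))*2195 = (1/17)*2195 = 2195/17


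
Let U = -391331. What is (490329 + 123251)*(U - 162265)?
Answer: -339675433680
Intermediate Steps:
(490329 + 123251)*(U - 162265) = (490329 + 123251)*(-391331 - 162265) = 613580*(-553596) = -339675433680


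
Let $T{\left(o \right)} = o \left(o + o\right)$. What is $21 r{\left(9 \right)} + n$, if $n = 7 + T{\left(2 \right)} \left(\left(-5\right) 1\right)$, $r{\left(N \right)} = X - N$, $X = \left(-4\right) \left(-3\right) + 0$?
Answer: $30$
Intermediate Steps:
$X = 12$ ($X = 12 + 0 = 12$)
$T{\left(o \right)} = 2 o^{2}$ ($T{\left(o \right)} = o 2 o = 2 o^{2}$)
$r{\left(N \right)} = 12 - N$
$n = -33$ ($n = 7 + 2 \cdot 2^{2} \left(\left(-5\right) 1\right) = 7 + 2 \cdot 4 \left(-5\right) = 7 + 8 \left(-5\right) = 7 - 40 = -33$)
$21 r{\left(9 \right)} + n = 21 \left(12 - 9\right) - 33 = 21 \cdot 3 - 33 = 63 - 33 = 30$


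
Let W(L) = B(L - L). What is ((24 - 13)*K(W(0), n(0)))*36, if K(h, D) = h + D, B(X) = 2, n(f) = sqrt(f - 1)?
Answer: 792 + 396*I ≈ 792.0 + 396.0*I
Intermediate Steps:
n(f) = sqrt(-1 + f)
W(L) = 2
K(h, D) = D + h
((24 - 13)*K(W(0), n(0)))*36 = ((24 - 13)*(sqrt(-1 + 0) + 2))*36 = (11*(sqrt(-1) + 2))*36 = (11*(I + 2))*36 = (11*(2 + I))*36 = (22 + 11*I)*36 = 792 + 396*I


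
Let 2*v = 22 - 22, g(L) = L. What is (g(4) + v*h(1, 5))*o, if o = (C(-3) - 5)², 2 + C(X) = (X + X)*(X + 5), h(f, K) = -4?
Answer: 1444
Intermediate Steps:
C(X) = -2 + 2*X*(5 + X) (C(X) = -2 + (X + X)*(X + 5) = -2 + (2*X)*(5 + X) = -2 + 2*X*(5 + X))
v = 0 (v = (22 - 22)/2 = (½)*0 = 0)
o = 361 (o = ((-2 + 2*(-3)² + 10*(-3)) - 5)² = ((-2 + 2*9 - 30) - 5)² = ((-2 + 18 - 30) - 5)² = (-14 - 5)² = (-19)² = 361)
(g(4) + v*h(1, 5))*o = (4 + 0*(-4))*361 = (4 + 0)*361 = 4*361 = 1444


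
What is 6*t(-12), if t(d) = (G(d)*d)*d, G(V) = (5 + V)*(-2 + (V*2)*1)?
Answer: 157248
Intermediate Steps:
G(V) = (-2 + 2*V)*(5 + V) (G(V) = (5 + V)*(-2 + (2*V)*1) = (5 + V)*(-2 + 2*V) = (-2 + 2*V)*(5 + V))
t(d) = d²*(-10 + 2*d² + 8*d) (t(d) = ((-10 + 2*d² + 8*d)*d)*d = (d*(-10 + 2*d² + 8*d))*d = d²*(-10 + 2*d² + 8*d))
6*t(-12) = 6*(2*(-12)²*(-5 + (-12)² + 4*(-12))) = 6*(2*144*(-5 + 144 - 48)) = 6*(2*144*91) = 6*26208 = 157248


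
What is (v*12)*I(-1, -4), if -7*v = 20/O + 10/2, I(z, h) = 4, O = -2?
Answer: 240/7 ≈ 34.286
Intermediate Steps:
v = 5/7 (v = -(20/(-2) + 10/2)/7 = -(20*(-½) + 10*(½))/7 = -(-10 + 5)/7 = -⅐*(-5) = 5/7 ≈ 0.71429)
(v*12)*I(-1, -4) = ((5/7)*12)*4 = (60/7)*4 = 240/7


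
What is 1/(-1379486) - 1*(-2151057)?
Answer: 2967353016701/1379486 ≈ 2.1511e+6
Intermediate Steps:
1/(-1379486) - 1*(-2151057) = -1/1379486 + 2151057 = 2967353016701/1379486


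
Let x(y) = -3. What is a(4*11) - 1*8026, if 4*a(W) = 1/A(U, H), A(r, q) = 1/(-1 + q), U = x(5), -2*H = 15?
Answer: -64225/8 ≈ -8028.1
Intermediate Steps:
H = -15/2 (H = -½*15 = -15/2 ≈ -7.5000)
U = -3
a(W) = -17/8 (a(W) = 1/(4*(1/(-1 - 15/2))) = 1/(4*(1/(-17/2))) = 1/(4*(-2/17)) = (¼)*(-17/2) = -17/8)
a(4*11) - 1*8026 = -17/8 - 1*8026 = -17/8 - 8026 = -64225/8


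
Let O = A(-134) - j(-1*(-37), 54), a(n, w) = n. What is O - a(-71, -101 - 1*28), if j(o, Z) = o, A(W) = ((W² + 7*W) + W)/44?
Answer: 4595/11 ≈ 417.73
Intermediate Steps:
A(W) = W²/44 + 2*W/11 (A(W) = (W² + 8*W)*(1/44) = W²/44 + 2*W/11)
O = 3814/11 (O = (1/44)*(-134)*(8 - 134) - (-1)*(-37) = (1/44)*(-134)*(-126) - 1*37 = 4221/11 - 37 = 3814/11 ≈ 346.73)
O - a(-71, -101 - 1*28) = 3814/11 - 1*(-71) = 3814/11 + 71 = 4595/11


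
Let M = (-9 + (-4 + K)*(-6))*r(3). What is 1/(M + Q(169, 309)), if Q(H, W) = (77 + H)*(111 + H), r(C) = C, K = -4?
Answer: 1/68997 ≈ 1.4493e-5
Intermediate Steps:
M = 117 (M = (-9 + (-4 - 4)*(-6))*3 = (-9 - 8*(-6))*3 = (-9 + 48)*3 = 39*3 = 117)
1/(M + Q(169, 309)) = 1/(117 + (8547 + 169**2 + 188*169)) = 1/(117 + (8547 + 28561 + 31772)) = 1/(117 + 68880) = 1/68997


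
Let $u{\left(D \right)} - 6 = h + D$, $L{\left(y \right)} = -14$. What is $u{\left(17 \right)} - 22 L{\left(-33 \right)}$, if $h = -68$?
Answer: $263$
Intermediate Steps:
$u{\left(D \right)} = -62 + D$ ($u{\left(D \right)} = 6 + \left(-68 + D\right) = -62 + D$)
$u{\left(17 \right)} - 22 L{\left(-33 \right)} = \left(-62 + 17\right) - -308 = -45 + 308 = 263$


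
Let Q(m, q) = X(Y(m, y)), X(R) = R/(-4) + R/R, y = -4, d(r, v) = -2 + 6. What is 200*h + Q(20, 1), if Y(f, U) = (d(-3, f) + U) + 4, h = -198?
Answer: -39600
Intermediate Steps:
d(r, v) = 4
Y(f, U) = 8 + U (Y(f, U) = (4 + U) + 4 = 8 + U)
X(R) = 1 - R/4 (X(R) = R*(-¼) + 1 = -R/4 + 1 = 1 - R/4)
Q(m, q) = 0 (Q(m, q) = 1 - (8 - 4)/4 = 1 - ¼*4 = 1 - 1 = 0)
200*h + Q(20, 1) = 200*(-198) + 0 = -39600 + 0 = -39600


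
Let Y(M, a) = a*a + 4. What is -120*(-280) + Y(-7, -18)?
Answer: 33928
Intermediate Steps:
Y(M, a) = 4 + a² (Y(M, a) = a² + 4 = 4 + a²)
-120*(-280) + Y(-7, -18) = -120*(-280) + (4 + (-18)²) = 33600 + (4 + 324) = 33600 + 328 = 33928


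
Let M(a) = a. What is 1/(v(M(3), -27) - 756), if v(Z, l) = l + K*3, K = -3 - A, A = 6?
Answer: -1/810 ≈ -0.0012346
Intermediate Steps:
K = -9 (K = -3 - 1*6 = -3 - 6 = -9)
v(Z, l) = -27 + l (v(Z, l) = l - 9*3 = l - 27 = -27 + l)
1/(v(M(3), -27) - 756) = 1/((-27 - 27) - 756) = 1/(-54 - 756) = 1/(-810) = -1/810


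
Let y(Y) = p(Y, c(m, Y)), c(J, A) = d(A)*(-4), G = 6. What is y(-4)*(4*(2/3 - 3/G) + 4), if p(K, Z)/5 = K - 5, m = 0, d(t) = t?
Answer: -210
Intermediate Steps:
c(J, A) = -4*A (c(J, A) = A*(-4) = -4*A)
p(K, Z) = -25 + 5*K (p(K, Z) = 5*(K - 5) = 5*(-5 + K) = -25 + 5*K)
y(Y) = -25 + 5*Y
y(-4)*(4*(2/3 - 3/G) + 4) = (-25 + 5*(-4))*(4*(2/3 - 3/6) + 4) = (-25 - 20)*(4*(2*(1/3) - 3*1/6) + 4) = -45*(4*(2/3 - 1/2) + 4) = -45*(4*(1/6) + 4) = -45*(2/3 + 4) = -45*14/3 = -210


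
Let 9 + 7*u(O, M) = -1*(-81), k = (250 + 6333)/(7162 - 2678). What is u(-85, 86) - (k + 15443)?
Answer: -484448117/31388 ≈ -15434.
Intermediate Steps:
k = 6583/4484 ≈ 1.4681
u(O, M) = 72/7 (u(O, M) = -9/7 + (-1*(-81))/7 = -9/7 + (⅐)*81 = -9/7 + 81/7 = 72/7)
u(-85, 86) - (k + 15443) = 72/7 - (6583/4484 + 15443) = 72/7 - 1*69252995/4484 = 72/7 - 69252995/4484 = -484448117/31388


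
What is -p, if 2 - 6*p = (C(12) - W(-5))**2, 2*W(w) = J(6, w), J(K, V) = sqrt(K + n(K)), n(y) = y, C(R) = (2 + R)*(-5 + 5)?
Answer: 1/6 ≈ 0.16667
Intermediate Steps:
C(R) = 0 (C(R) = (2 + R)*0 = 0)
J(K, V) = sqrt(2)*sqrt(K) (J(K, V) = sqrt(K + K) = sqrt(2*K) = sqrt(2)*sqrt(K))
W(w) = sqrt(3) (W(w) = (sqrt(2)*sqrt(6))/2 = (2*sqrt(3))/2 = sqrt(3))
p = -1/6 (p = 1/3 - (0 - sqrt(3))**2/6 = 1/3 - (-sqrt(3))**2/6 = 1/3 - 1/6*3 = 1/3 - 1/2 = -1/6 ≈ -0.16667)
-p = -1*(-1/6) = 1/6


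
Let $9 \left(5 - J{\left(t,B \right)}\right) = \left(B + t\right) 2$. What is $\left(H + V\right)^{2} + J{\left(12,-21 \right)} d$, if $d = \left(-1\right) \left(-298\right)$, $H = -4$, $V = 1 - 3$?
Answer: $2122$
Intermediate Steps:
$V = -2$ ($V = 1 - 3 = -2$)
$J{\left(t,B \right)} = 5 - \frac{2 B}{9} - \frac{2 t}{9}$ ($J{\left(t,B \right)} = 5 - \frac{\left(B + t\right) 2}{9} = 5 - \frac{2 B + 2 t}{9} = 5 - \left(\frac{2 B}{9} + \frac{2 t}{9}\right) = 5 - \frac{2 B}{9} - \frac{2 t}{9}$)
$d = 298$
$\left(H + V\right)^{2} + J{\left(12,-21 \right)} d = \left(-4 - 2\right)^{2} + \left(5 - - \frac{14}{3} - \frac{8}{3}\right) 298 = \left(-6\right)^{2} + \left(5 + \frac{14}{3} - \frac{8}{3}\right) 298 = 36 + 7 \cdot 298 = 36 + 2086 = 2122$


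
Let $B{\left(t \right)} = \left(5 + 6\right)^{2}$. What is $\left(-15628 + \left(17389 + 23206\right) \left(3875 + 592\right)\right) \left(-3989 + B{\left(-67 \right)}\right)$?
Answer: $-701354412716$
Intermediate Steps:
$B{\left(t \right)} = 121$ ($B{\left(t \right)} = 11^{2} = 121$)
$\left(-15628 + \left(17389 + 23206\right) \left(3875 + 592\right)\right) \left(-3989 + B{\left(-67 \right)}\right) = \left(-15628 + \left(17389 + 23206\right) \left(3875 + 592\right)\right) \left(-3989 + 121\right) = \left(-15628 + 40595 \cdot 4467\right) \left(-3868\right) = \left(-15628 + 181337865\right) \left(-3868\right) = 181322237 \left(-3868\right) = -701354412716$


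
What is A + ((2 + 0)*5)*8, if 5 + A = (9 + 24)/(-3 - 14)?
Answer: 1242/17 ≈ 73.059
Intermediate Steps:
A = -118/17 (A = -5 + (9 + 24)/(-3 - 14) = -5 + 33/(-17) = -5 + 33*(-1/17) = -5 - 33/17 = -118/17 ≈ -6.9412)
A + ((2 + 0)*5)*8 = -118/17 + ((2 + 0)*5)*8 = -118/17 + (2*5)*8 = -118/17 + 10*8 = -118/17 + 80 = 1242/17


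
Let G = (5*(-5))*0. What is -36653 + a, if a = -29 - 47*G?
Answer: -36682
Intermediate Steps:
G = 0 (G = -25*0 = 0)
a = -29 (a = -29 - 47*0 = -29 + 0 = -29)
-36653 + a = -36653 - 29 = -36682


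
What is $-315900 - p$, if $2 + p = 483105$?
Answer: $-799003$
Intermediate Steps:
$p = 483103$ ($p = -2 + 483105 = 483103$)
$-315900 - p = -315900 - 483103 = -799003$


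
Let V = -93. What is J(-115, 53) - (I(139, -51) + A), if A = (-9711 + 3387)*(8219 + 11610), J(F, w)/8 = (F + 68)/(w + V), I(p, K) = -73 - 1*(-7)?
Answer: 626993357/5 ≈ 1.2540e+8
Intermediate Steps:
I(p, K) = -66 (I(p, K) = -73 + 7 = -66)
J(F, w) = 8*(68 + F)/(-93 + w) (J(F, w) = 8*((F + 68)/(w - 93)) = 8*((68 + F)/(-93 + w)) = 8*(68 + F)/(-93 + w))
A = -125398596 (A = -6324*19829 = -125398596)
J(-115, 53) - (I(139, -51) + A) = 8*(68 - 115)/(-93 + 53) - (-66 - 125398596) = 8*(-47)/(-40) - 1*(-125398662) = 8*(-1/40)*(-47) + 125398662 = 47/5 + 125398662 = 626993357/5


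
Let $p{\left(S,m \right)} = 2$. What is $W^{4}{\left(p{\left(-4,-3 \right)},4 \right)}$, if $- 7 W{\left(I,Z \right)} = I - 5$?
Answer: $\frac{81}{2401} \approx 0.033736$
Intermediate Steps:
$W{\left(I,Z \right)} = \frac{5}{7} - \frac{I}{7}$ ($W{\left(I,Z \right)} = - \frac{I - 5}{7} = - \frac{-5 + I}{7} = \frac{5}{7} - \frac{I}{7}$)
$W^{4}{\left(p{\left(-4,-3 \right)},4 \right)} = \left(\frac{5}{7} - \frac{2}{7}\right)^{4} = \left(\frac{3}{7}\right)^{4} = \frac{81}{2401}$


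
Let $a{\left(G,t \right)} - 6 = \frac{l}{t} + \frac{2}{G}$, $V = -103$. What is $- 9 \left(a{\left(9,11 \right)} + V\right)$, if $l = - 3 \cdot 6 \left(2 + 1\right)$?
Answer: $\frac{10067}{11} \approx 915.18$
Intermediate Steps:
$l = -54$ ($l = - 3 \cdot 6 \cdot 3 = \left(-3\right) 18 = -54$)
$a{\left(G,t \right)} = 6 - \frac{54}{t} + \frac{2}{G}$ ($a{\left(G,t \right)} = 6 - \left(- \frac{2}{G} + \frac{54}{t}\right) = 6 - \frac{54}{t} + \frac{2}{G}$)
$- 9 \left(a{\left(9,11 \right)} + V\right) = - 9 \left(\left(6 - \frac{54}{11} + \frac{2}{9}\right) - 103\right) = - 9 \left(\frac{130}{99} - 103\right) = \left(-9\right) \left(- \frac{10067}{99}\right) = \frac{10067}{11}$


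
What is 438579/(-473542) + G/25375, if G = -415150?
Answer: -8308796137/480645130 ≈ -17.287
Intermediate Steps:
438579/(-473542) + G/25375 = 438579/(-473542) - 415150/25375 = 438579*(-1/473542) - 415150*1/25375 = -438579/473542 - 16606/1015 = -8308796137/480645130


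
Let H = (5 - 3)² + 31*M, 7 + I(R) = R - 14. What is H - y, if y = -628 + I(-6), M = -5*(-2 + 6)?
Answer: 39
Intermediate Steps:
I(R) = -21 + R (I(R) = -7 + (R - 14) = -7 + (-14 + R) = -21 + R)
M = -20 (M = -5*4 = -20)
H = -616 (H = (5 - 3)² + 31*(-20) = 2² - 620 = 4 - 620 = -616)
y = -655 (y = -628 + (-21 - 6) = -628 - 27 = -655)
H - y = -616 - 1*(-655) = -616 + 655 = 39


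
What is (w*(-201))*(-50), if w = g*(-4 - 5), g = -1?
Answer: 90450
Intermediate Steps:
w = 9 (w = -(-4 - 5) = -1*(-9) = 9)
(w*(-201))*(-50) = (9*(-201))*(-50) = -1809*(-50) = 90450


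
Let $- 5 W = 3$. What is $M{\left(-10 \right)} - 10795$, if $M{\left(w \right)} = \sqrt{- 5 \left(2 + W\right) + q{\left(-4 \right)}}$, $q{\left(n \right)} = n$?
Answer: $-10795 + i \sqrt{11} \approx -10795.0 + 3.3166 i$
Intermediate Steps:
$W = - \frac{3}{5}$ ($W = \left(- \frac{1}{5}\right) 3 = - \frac{3}{5} \approx -0.6$)
$M{\left(w \right)} = i \sqrt{11}$ ($M{\left(w \right)} = \sqrt{- 5 \left(2 - \frac{3}{5}\right) - 4} = \sqrt{\left(-5\right) \frac{7}{5} - 4} = \sqrt{-7 - 4} = \sqrt{-11} = i \sqrt{11}$)
$M{\left(-10 \right)} - 10795 = i \sqrt{11} - 10795 = -10795 + i \sqrt{11}$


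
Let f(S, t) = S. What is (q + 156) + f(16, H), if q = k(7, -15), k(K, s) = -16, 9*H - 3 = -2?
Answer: 156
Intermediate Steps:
H = 1/9 (H = 1/3 + (1/9)*(-2) = 1/3 - 2/9 = 1/9 ≈ 0.11111)
q = -16
(q + 156) + f(16, H) = (-16 + 156) + 16 = 140 + 16 = 156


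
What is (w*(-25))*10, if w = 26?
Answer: -6500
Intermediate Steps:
(w*(-25))*10 = (26*(-25))*10 = -650*10 = -6500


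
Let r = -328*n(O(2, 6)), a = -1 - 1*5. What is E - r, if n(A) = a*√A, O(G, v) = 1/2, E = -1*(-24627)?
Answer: 24627 - 984*√2 ≈ 23235.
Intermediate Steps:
E = 24627
O(G, v) = ½
a = -6 (a = -1 - 5 = -6)
n(A) = -6*√A
r = 984*√2 (r = -(-1968)*√(½) = -(-1968)*√2/2 = -(-984)*√2 = 984*√2 ≈ 1391.6)
E - r = 24627 - 984*√2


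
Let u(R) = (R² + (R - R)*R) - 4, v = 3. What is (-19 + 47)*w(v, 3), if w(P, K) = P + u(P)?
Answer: 224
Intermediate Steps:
u(R) = -4 + R² (u(R) = (R² + 0*R) - 4 = (R² + 0) - 4 = R² - 4 = -4 + R²)
w(P, K) = -4 + P + P² (w(P, K) = P + (-4 + P²) = -4 + P + P²)
(-19 + 47)*w(v, 3) = (-19 + 47)*(-4 + 3 + 3²) = 28*(-4 + 3 + 9) = 28*8 = 224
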